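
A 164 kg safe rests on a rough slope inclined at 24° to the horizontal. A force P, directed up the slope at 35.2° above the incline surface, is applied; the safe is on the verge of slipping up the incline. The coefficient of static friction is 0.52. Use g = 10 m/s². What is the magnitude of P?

P ≈ 1290 N

On the verge of sliding up the incline, friction equals μN and acts down the slope.
Perpendicular: N + P sin 35.2° = W cos 24° = 1498 N.
Along incline: P cos 35.2° = W sin 24° + μN  with W sin 24° = 667 N.
Solving the pair for P and N: P = 1295 N, N = 751.9 N (and f = μN = 391 N).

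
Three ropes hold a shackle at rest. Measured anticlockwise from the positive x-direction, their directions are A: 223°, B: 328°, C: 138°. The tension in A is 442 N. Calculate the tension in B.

T_B ≈ 2540 N

Resolve: ΣF_x = 442 cos 223° + T_B cos 328° + T_C cos 138° = 0.
        ΣF_y = 442 sin 223° + T_B sin 328° + T_C sin 138° = 0.
The known terms sum to (-323.3, -301.4) N, so 0.8480 T_B − 0.7431 T_C = 323.3 and -0.5299 T_B + 0.6691 T_C = 301.4.
Solving simultaneously: T_B = 2536 N, T_C = 2459 N.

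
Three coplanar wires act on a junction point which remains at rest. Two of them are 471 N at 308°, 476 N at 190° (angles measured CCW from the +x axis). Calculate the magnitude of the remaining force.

Sum the known components: ΣF_x = -178.8 N, ΣF_y = -453.8 N.
For equilibrium the remaining force must supply (−ΣF_x, −ΣF_y) = (178.8, 453.8) N.
Magnitude = √((178.8)² + (453.8)²) = 487.8 N; direction = atan2(453.8, 178.8) = 68.5°.

F ≈ 488 N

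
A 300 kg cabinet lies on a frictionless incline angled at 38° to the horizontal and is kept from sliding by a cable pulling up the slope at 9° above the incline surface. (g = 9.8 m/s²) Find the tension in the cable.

Take axes along and perpendicular to the incline. Weight components: W sin 38° = 1810 N down-slope, W cos 38° = 2317 N into the surface.
Along incline: T cos 9° = W sin 38° → T = 1833 N.
Perpendicular: N = W cos 38° − T sin 9° = 2030 N.

T ≈ 1830 N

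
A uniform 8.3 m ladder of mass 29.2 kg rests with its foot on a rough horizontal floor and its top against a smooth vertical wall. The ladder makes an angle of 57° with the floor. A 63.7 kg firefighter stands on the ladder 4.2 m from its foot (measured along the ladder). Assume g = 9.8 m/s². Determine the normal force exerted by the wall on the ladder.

Torques about the foot: N_wall · 8.3 sin 57° = 29.2×9.8×4.15 cos 57° + 63.7×9.8×4.2 cos 57° → N_wall = 298.06 N.

N_wall ≈ 298 N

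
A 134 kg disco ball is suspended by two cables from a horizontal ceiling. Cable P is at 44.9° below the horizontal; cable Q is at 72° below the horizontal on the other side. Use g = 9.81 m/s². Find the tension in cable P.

Weight W = 134 × 9.81 = 1315 N acts straight down.
Horizontal: T_P cos 44.9° = T_Q cos 72°  →  T_Q = 2.292 T_P.
Vertical: T_P sin 44.9° + T_Q sin 72° = 1315.
Substituting the horizontal relation into the vertical equation gives 2.886 T_P = 1315, so T_P = 455.5 N.

T_P ≈ 456 N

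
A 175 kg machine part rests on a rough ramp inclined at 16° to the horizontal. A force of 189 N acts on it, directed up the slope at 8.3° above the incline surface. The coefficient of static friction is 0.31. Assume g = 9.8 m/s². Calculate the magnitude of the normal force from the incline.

Axes along / perpendicular to the incline. W sin 16° = 472.7 N down-slope; W cos 16° = 1649 N into the surface.
Perpendicular: N = W cos 16° − P sin 8.3° = 1649 − 27.28 = 1621 N.
Along incline: P cos 8.3° + f = W sin 16° (friction acts up-slope) → f = 472.7 − 187 = 285.7 N.
|f| = 285.7 N ≤ μN = 502.6 N, so the machine part is indeed static.

N ≈ 1620 N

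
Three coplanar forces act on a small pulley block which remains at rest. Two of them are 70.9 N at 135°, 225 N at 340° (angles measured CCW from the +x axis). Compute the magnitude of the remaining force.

F ≈ 164 N

Sum the known components: ΣF_x = 161.3 N, ΣF_y = -26.82 N.
For equilibrium the remaining force must supply (−ΣF_x, −ΣF_y) = (-161.3, 26.82) N.
Magnitude = √((-161.3)² + (26.82)²) = 163.5 N; direction = atan2(26.82, -161.3) = 170.6°.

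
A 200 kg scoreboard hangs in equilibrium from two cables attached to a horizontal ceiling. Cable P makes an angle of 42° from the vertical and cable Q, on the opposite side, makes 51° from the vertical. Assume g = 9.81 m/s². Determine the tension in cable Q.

Angles from the horizontal: cable P is 90° − 42° = 48°, cable Q is 90° − 51° = 39°.
Weight W = 200 × 9.81 = 1962 N acts straight down.
Horizontal: T_P cos 48° = T_Q cos 39°  →  T_P = 1.161 T_Q.
Vertical: T_P sin 48° + T_Q sin 39° = 1962.
Substituting the horizontal relation into the vertical equation gives 1.492 T_Q = 1962, so T_Q = 1315 N.

T_Q ≈ 1310 N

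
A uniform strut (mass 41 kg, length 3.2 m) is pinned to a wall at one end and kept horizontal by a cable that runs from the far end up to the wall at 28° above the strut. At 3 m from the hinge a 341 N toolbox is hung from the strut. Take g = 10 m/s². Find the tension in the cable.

Take torques about the hinge: T sin 28° · 3.2 = 41×10×1.6 + 341×3 = 1679 N·m.
So T = 1679 / (0.4695 × 3.2) = 1117.6 N.

T ≈ 1120 N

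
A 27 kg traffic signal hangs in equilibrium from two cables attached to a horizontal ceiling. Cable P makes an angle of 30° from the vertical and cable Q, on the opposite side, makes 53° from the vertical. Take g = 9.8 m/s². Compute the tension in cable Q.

Angles from the horizontal: cable P is 90° − 30° = 60°, cable Q is 90° − 53° = 37°.
Weight W = 27 × 9.8 = 264.6 N acts straight down.
Horizontal: T_P cos 60° = T_Q cos 37°  →  T_P = 1.597 T_Q.
Vertical: T_P sin 60° + T_Q sin 37° = 264.6.
Substituting the horizontal relation into the vertical equation gives 1.985 T_Q = 264.6, so T_Q = 133.3 N.

T_Q ≈ 133 N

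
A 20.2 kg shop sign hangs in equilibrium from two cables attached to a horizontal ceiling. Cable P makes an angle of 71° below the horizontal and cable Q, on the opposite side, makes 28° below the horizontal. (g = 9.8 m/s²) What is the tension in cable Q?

Weight W = 20.2 × 9.8 = 198 N acts straight down.
Horizontal: T_P cos 71° = T_Q cos 28°  →  T_P = 2.712 T_Q.
Vertical: T_P sin 71° + T_Q sin 28° = 198.
Substituting the horizontal relation into the vertical equation gives 3.034 T_Q = 198, so T_Q = 65.25 N.

T_Q ≈ 65.3 N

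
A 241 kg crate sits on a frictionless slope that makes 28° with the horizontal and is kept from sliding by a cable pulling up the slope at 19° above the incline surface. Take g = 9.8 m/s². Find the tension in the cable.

T ≈ 1170 N

Take axes along and perpendicular to the incline. Weight components: W sin 28° = 1109 N down-slope, W cos 28° = 2085 N into the surface.
Along incline: T cos 19° = W sin 28° → T = 1173 N.
Perpendicular: N = W cos 28° − T sin 19° = 1704 N.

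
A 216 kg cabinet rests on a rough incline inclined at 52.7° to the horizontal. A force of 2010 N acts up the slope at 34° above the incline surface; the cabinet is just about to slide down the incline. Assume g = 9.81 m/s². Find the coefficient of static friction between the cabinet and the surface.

On the verge of sliding down the incline, friction is at its maximum μN and acts up the slope.
Perpendicular to incline: N = W cos 52.7° − P sin 34° = 1284 − 1124 = 160.1 N.
Along incline: P cos 34° + μN = W sin 52.7° → μ = (W sin 52.7° − P cos 34°) / N = 0.12.

μ ≈ 0.120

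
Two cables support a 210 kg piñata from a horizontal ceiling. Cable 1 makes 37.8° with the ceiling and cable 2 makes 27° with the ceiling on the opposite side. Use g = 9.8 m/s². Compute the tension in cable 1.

T_1 ≈ 2030 N

Weight W = 210 × 9.8 = 2058 N acts straight down.
Horizontal: T_1 cos 37.8° = T_2 cos 27°  →  T_2 = 0.8868 T_1.
Vertical: T_1 sin 37.8° + T_2 sin 27° = 2058.
Substituting the horizontal relation into the vertical equation gives 1.016 T_1 = 2058, so T_1 = 2027 N.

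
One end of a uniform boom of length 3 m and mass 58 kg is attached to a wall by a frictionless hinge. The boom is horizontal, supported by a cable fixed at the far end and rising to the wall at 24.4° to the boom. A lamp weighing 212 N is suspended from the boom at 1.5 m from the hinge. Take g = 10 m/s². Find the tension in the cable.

Take torques about the hinge: T sin 24.4° · 3 = 58×10×1.5 + 212×1.5 = 1188 N·m.
So T = 1188 / (0.4131 × 3) = 958.6 N.

T ≈ 959 N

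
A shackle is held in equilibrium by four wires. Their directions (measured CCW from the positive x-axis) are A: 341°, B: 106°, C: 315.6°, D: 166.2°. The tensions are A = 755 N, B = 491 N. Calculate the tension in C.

Resolve: ΣF_x = 755 cos 341° + 491 cos 106° + T_C cos 315.6° + T_D cos 166.2° = 0.
        ΣF_y = 755 sin 341° + 491 sin 106° + T_C sin 315.6° + T_D sin 166.2° = 0.
The known terms sum to (578.5, 226.2) N, so 0.7145 T_C − 0.9711 T_D = -578.5 and -0.6997 T_C + 0.2385 T_D = -226.2.
Solving simultaneously: T_C = 702.6 N, T_D = 1113 N.

T_C ≈ 703 N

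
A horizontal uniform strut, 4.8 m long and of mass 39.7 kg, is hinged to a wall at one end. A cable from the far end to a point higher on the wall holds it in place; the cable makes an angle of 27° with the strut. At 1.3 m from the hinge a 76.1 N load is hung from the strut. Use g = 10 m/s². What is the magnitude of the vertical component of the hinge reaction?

|H_y| ≈ 254 N

Take torques about the hinge: T sin 27° · 4.8 = 39.7×10×2.4 + 76.1×1.3 = 1051.7 N·m.
So T = 1051.7 / (0.4540 × 4.8) = 482.63 N.
ΣF_y = 0: H_y = (39.7×10 + 76.1) − T sin 27° = 473.1 − 219.11 = 253.99 N.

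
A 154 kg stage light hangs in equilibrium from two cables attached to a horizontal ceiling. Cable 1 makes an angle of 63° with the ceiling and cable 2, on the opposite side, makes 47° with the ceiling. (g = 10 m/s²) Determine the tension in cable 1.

T_1 ≈ 1120 N

Weight W = 154 × 10 = 1540 N acts straight down.
Horizontal: T_1 cos 63° = T_2 cos 47°  →  T_2 = 0.6657 T_1.
Vertical: T_1 sin 63° + T_2 sin 47° = 1540.
Substituting the horizontal relation into the vertical equation gives 1.378 T_1 = 1540, so T_1 = 1118 N.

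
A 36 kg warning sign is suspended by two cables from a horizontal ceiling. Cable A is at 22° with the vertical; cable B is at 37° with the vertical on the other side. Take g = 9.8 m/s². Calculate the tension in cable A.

Angles from the horizontal: cable A is 90° − 22° = 68°, cable B is 90° − 37° = 53°.
Weight W = 36 × 9.8 = 352.8 N acts straight down.
Horizontal: T_A cos 68° = T_B cos 53°  →  T_B = 0.6225 T_A.
Vertical: T_A sin 68° + T_B sin 53° = 352.8.
Substituting the horizontal relation into the vertical equation gives 1.424 T_A = 352.8, so T_A = 247.7 N.

T_A ≈ 248 N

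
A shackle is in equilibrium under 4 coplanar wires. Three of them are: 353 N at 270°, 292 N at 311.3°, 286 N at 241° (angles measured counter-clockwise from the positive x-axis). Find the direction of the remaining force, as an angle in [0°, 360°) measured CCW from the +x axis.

θ ≈ 93.8°

Sum the known components: ΣF_x = 54.06 N, ΣF_y = -822.5 N.
For equilibrium the remaining force must supply (−ΣF_x, −ΣF_y) = (-54.06, 822.5) N.
Magnitude = √((-54.06)² + (822.5)²) = 824.3 N; direction = atan2(822.5, -54.06) = 93.8°.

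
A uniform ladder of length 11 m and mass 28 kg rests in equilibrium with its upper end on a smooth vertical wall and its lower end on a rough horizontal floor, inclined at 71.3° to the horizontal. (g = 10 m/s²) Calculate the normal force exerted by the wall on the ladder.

Torques about the foot: N_wall · 11 sin 71.3° = 28×10×5.5 cos 71.3° → N_wall = 47.387 N.

N_wall ≈ 47.4 N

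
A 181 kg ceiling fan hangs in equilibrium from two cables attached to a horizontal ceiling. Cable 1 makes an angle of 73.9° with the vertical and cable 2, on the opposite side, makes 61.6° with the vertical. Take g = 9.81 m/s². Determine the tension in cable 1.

T_1 ≈ 2230 N

Angles from the horizontal: cable 1 is 90° − 73.9° = 16.1°, cable 2 is 90° − 61.6° = 28.4°.
Weight W = 181 × 9.81 = 1776 N acts straight down.
Horizontal: T_1 cos 16.1° = T_2 cos 28.4°  →  T_2 = 1.092 T_1.
Vertical: T_1 sin 16.1° + T_2 sin 28.4° = 1776.
Substituting the horizontal relation into the vertical equation gives 0.7968 T_1 = 1776, so T_1 = 2228 N.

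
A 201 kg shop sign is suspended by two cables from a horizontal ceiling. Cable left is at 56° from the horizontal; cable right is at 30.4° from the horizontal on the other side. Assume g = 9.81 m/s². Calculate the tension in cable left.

T_left ≈ 1700 N

Weight W = 201 × 9.81 = 1972 N acts straight down.
Horizontal: T_left cos 56° = T_right cos 30.4°  →  T_right = 0.6483 T_left.
Vertical: T_left sin 56° + T_right sin 30.4° = 1972.
Substituting the horizontal relation into the vertical equation gives 1.157 T_left = 1972, so T_left = 1704 N.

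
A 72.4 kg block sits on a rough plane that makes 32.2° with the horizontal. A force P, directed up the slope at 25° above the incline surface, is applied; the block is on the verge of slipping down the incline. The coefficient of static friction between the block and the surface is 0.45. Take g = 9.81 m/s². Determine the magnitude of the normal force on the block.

N ≈ 537 N

On the verge of sliding down the incline, friction equals μN and acts up the slope.
Perpendicular: N + P sin 25° = W cos 32.2° = 601 N.
Along incline: P cos 25° + μN = W sin 32.2° with W sin 32.2° = 378.5 N.
Solving the pair for P and N: P = 150.8 N, N = 537.3 N (and f = μN = 241.8 N).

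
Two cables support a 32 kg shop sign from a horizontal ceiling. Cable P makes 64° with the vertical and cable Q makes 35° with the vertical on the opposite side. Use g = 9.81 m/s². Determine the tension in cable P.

T_P ≈ 182 N

Angles from the horizontal: cable P is 90° − 64° = 26°, cable Q is 90° − 35° = 55°.
Weight W = 32 × 9.81 = 313.9 N acts straight down.
Horizontal: T_P cos 26° = T_Q cos 55°  →  T_Q = 1.567 T_P.
Vertical: T_P sin 26° + T_Q sin 55° = 313.9.
Substituting the horizontal relation into the vertical equation gives 1.722 T_P = 313.9, so T_P = 182.3 N.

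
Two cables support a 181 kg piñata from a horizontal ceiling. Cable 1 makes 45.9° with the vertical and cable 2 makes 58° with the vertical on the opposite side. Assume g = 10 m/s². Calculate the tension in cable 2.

Angles from the horizontal: cable 1 is 90° − 45.9° = 44.1°, cable 2 is 90° − 58° = 32°.
Weight W = 181 × 10 = 1810 N acts straight down.
Horizontal: T_1 cos 44.1° = T_2 cos 32°  →  T_1 = 1.181 T_2.
Vertical: T_1 sin 44.1° + T_2 sin 32° = 1810.
Substituting the horizontal relation into the vertical equation gives 1.352 T_2 = 1810, so T_2 = 1339 N.

T_2 ≈ 1340 N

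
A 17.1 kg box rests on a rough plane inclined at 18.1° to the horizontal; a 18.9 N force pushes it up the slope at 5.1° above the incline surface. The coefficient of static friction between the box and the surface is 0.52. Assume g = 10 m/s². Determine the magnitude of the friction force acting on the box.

Axes along / perpendicular to the incline. W sin 18.1° = 53.13 N down-slope; W cos 18.1° = 162.5 N into the surface.
Perpendicular: N = W cos 18.1° − P sin 5.1° = 162.5 − 1.68 = 160.9 N.
Along incline: P cos 5.1° + f = W sin 18.1° (friction acts up-slope) → f = 53.13 − 18.83 = 34.3 N.
|f| = 34.3 N ≤ μN = 83.65 N, so the box is indeed static.

f ≈ 34.3 N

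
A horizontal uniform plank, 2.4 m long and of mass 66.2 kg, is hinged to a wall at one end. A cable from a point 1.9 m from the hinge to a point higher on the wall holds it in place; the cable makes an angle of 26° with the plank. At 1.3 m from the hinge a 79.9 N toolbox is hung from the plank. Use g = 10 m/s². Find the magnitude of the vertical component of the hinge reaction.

|H_y| ≈ 269 N

Take torques about the hinge: T sin 26° · 1.9 = 66.2×10×1.2 + 79.9×1.3 = 898.27 N·m.
So T = 898.27 / (0.4384 × 1.9) = 1078.5 N.
ΣF_y = 0: H_y = (66.2×10 + 79.9) − T sin 26° = 741.9 − 472.77 = 269.13 N.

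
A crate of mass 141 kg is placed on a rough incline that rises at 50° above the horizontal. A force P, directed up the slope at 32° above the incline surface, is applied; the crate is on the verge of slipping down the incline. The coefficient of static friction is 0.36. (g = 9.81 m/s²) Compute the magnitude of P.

On the verge of sliding down the incline, friction equals μN and acts up the slope.
Perpendicular: N + P sin 32° = W cos 50° = 889.1 N.
Along incline: P cos 32° + μN = W sin 50° with W sin 50° = 1060 N.
Solving the pair for P and N: P = 1125 N, N = 292.9 N (and f = μN = 105.4 N).

P ≈ 1130 N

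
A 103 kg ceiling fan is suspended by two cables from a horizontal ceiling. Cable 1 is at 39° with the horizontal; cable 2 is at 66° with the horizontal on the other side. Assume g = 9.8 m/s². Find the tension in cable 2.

T_2 ≈ 812 N

Weight W = 103 × 9.8 = 1009 N acts straight down.
Horizontal: T_1 cos 39° = T_2 cos 66°  →  T_1 = 0.5234 T_2.
Vertical: T_1 sin 39° + T_2 sin 66° = 1009.
Substituting the horizontal relation into the vertical equation gives 1.243 T_2 = 1009, so T_2 = 812.1 N.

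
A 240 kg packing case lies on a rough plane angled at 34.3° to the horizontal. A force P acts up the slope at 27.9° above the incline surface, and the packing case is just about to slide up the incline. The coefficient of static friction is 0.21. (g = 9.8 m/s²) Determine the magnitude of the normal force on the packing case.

On the verge of sliding up the incline, friction equals μN and acts down the slope.
Perpendicular: N + P sin 27.9° = W cos 34.3° = 1943 N.
Along incline: P cos 27.9° = W sin 34.3° + μN  with W sin 34.3° = 1325 N.
Solving the pair for P and N: P = 1765 N, N = 1117 N (and f = μN = 234.6 N).

N ≈ 1120 N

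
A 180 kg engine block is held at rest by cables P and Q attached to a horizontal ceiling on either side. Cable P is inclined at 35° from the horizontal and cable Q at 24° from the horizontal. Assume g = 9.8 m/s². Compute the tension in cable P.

Weight W = 180 × 9.8 = 1764 N acts straight down.
Horizontal: T_P cos 35° = T_Q cos 24°  →  T_Q = 0.8967 T_P.
Vertical: T_P sin 35° + T_Q sin 24° = 1764.
Substituting the horizontal relation into the vertical equation gives 0.9383 T_P = 1764, so T_P = 1880 N.

T_P ≈ 1880 N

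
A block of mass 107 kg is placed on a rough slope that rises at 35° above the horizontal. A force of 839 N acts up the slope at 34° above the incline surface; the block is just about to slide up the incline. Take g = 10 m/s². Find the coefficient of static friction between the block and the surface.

μ ≈ 0.201

On the verge of sliding up the incline, friction is at its maximum μN and acts down the slope.
Perpendicular to incline: N = W cos 35° − P sin 34° = 876.5 − 469.2 = 407.3 N.
Along incline: P cos 34° − μN = W sin 35° → μ = −(W sin 35° − P cos 34°) / N = 0.2009.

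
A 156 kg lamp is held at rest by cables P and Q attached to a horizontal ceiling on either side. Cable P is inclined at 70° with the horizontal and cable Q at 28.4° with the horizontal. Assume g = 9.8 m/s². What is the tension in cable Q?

T_Q ≈ 529 N

Weight W = 156 × 9.8 = 1529 N acts straight down.
Horizontal: T_P cos 70° = T_Q cos 28.4°  →  T_P = 2.572 T_Q.
Vertical: T_P sin 70° + T_Q sin 28.4° = 1529.
Substituting the horizontal relation into the vertical equation gives 2.892 T_Q = 1529, so T_Q = 528.6 N.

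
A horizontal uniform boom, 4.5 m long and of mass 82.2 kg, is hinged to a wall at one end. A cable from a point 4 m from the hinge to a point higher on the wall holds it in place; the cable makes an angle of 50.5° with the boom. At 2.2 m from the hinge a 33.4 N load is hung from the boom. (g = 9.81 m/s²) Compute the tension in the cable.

Take torques about the hinge: T sin 50.5° · 4 = 82.2×9.81×2.25 + 33.4×2.2 = 1887.8 N·m.
So T = 1887.8 / (0.7716 × 4) = 611.64 N.

T ≈ 612 N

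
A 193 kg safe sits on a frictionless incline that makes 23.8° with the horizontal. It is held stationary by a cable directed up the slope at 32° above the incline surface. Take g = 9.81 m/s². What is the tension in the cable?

Take axes along and perpendicular to the incline. Weight components: W sin 23.8° = 764 N down-slope, W cos 23.8° = 1732 N into the surface.
Along incline: T cos 32° = W sin 23.8° → T = 900.9 N.
Perpendicular: N = W cos 23.8° − T sin 32° = 1255 N.

T ≈ 901 N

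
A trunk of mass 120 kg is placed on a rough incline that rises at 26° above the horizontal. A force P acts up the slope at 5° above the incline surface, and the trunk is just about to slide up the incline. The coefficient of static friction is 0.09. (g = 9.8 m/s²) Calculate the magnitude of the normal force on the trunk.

N ≈ 1000 N

On the verge of sliding up the incline, friction equals μN and acts down the slope.
Perpendicular: N + P sin 5° = W cos 26° = 1057 N.
Along incline: P cos 5° = W sin 26° + μN  with W sin 26° = 515.5 N.
Solving the pair for P and N: P = 608.2 N, N = 1004 N (and f = μN = 90.36 N).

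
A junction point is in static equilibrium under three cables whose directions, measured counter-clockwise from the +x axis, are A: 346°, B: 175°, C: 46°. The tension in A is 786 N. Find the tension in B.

Resolve: ΣF_x = 786 cos 346° + T_B cos 175° + T_C cos 46° = 0.
        ΣF_y = 786 sin 346° + T_B sin 175° + T_C sin 46° = 0.
The known terms sum to (762.7, -190.2) N, so -0.9962 T_B + 0.6947 T_C = -762.7 and 0.0872 T_B + 0.7193 T_C = 190.2.
Solving simultaneously: T_B = 875.9 N, T_C = 158.2 N.

T_B ≈ 876 N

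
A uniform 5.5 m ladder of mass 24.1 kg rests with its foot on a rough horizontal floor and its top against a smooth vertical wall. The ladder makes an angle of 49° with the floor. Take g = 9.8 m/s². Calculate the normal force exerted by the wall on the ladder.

Torques about the foot: N_wall · 5.5 sin 49° = 24.1×9.8×2.75 cos 49° → N_wall = 102.65 N.

N_wall ≈ 103 N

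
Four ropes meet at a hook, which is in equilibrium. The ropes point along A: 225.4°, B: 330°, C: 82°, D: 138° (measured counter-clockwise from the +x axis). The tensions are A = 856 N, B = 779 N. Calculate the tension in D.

Resolve: ΣF_x = 856 cos 225.4° + 779 cos 330° + T_C cos 82° + T_D cos 138° = 0.
        ΣF_y = 856 sin 225.4° + 779 sin 330° + T_C sin 82° + T_D sin 138° = 0.
The known terms sum to (73.59, -999) N, so 0.1392 T_C − 0.7431 T_D = -73.59 and 0.9903 T_C + 0.6691 T_D = 999.
Solving simultaneously: T_C = 836.1 N, T_D = 255.6 N.

T_D ≈ 256 N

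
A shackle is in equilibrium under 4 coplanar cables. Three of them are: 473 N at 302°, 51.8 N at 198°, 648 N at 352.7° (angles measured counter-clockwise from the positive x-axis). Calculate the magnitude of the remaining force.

F ≈ 981 N

Sum the known components: ΣF_x = 844.1 N, ΣF_y = -499.5 N.
For equilibrium the remaining force must supply (−ΣF_x, −ΣF_y) = (-844.1, 499.5) N.
Magnitude = √((-844.1)² + (499.5)²) = 980.8 N; direction = atan2(499.5, -844.1) = 149.4°.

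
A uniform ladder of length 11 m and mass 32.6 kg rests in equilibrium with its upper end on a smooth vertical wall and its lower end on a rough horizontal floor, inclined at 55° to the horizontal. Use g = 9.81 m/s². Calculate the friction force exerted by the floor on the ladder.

f ≈ 112 N

Torques about the foot: N_wall · 11 sin 55° = 32.6×9.81×5.5 cos 55° → N_wall = 111.97 N.
ΣF_x = 0: f_floor = N_wall = 111.97 N.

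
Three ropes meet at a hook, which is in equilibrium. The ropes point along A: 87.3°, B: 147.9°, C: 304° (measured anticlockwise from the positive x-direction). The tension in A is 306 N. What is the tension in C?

Resolve: ΣF_x = 306 cos 87.3° + T_B cos 147.9° + T_C cos 304° = 0.
        ΣF_y = 306 sin 87.3° + T_B sin 147.9° + T_C sin 304° = 0.
The known terms sum to (14.41, 305.7) N, so -0.8471 T_B + 0.5592 T_C = -14.41 and 0.5314 T_B − 0.8290 T_C = -305.7.
Solving simultaneously: T_B = 451.4 N, T_C = 658 N.

T_C ≈ 658 N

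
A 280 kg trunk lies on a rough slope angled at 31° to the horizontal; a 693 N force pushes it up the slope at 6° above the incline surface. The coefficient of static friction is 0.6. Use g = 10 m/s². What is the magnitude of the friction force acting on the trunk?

Axes along / perpendicular to the incline. W sin 31° = 1442 N down-slope; W cos 31° = 2400 N into the surface.
Perpendicular: N = W cos 31° − P sin 6° = 2400 − 72.44 = 2328 N.
Along incline: P cos 6° + f = W sin 31° (friction acts up-slope) → f = 1442 − 689.2 = 752.9 N.
|f| = 752.9 N ≤ μN = 1397 N, so the trunk is indeed static.

f ≈ 753 N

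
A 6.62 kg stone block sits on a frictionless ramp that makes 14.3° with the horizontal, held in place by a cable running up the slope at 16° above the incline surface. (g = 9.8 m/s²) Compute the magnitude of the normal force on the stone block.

Take axes along and perpendicular to the incline. Weight components: W sin 14.3° = 16.02 N down-slope, W cos 14.3° = 62.87 N into the surface.
Along incline: T cos 16° = W sin 14.3° → T = 16.67 N.
Perpendicular: N = W cos 14.3° − T sin 16° = 58.27 N.

N ≈ 58.3 N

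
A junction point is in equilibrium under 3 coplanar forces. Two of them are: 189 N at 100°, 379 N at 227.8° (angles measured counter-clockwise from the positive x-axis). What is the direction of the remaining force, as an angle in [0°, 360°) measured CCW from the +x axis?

Sum the known components: ΣF_x = -287.4 N, ΣF_y = -94.64 N.
For equilibrium the remaining force must supply (−ΣF_x, −ΣF_y) = (287.4, 94.64) N.
Magnitude = √((287.4)² + (94.64)²) = 302.6 N; direction = atan2(94.64, 287.4) = 18.2°.

θ ≈ 18.2°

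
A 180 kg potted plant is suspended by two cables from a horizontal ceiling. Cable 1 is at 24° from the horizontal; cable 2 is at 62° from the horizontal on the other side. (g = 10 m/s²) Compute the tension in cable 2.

Weight W = 180 × 10 = 1800 N acts straight down.
Horizontal: T_1 cos 24° = T_2 cos 62°  →  T_1 = 0.5139 T_2.
Vertical: T_1 sin 24° + T_2 sin 62° = 1800.
Substituting the horizontal relation into the vertical equation gives 1.092 T_2 = 1800, so T_2 = 1648 N.

T_2 ≈ 1650 N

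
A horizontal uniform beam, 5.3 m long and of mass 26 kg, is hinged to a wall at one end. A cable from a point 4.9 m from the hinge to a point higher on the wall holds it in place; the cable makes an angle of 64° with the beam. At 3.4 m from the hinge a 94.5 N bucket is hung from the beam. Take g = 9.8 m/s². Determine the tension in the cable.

T ≈ 226 N

Take torques about the hinge: T sin 64° · 4.9 = 26×9.8×2.65 + 94.5×3.4 = 996.52 N·m.
So T = 996.52 / (0.8988 × 4.9) = 226.27 N.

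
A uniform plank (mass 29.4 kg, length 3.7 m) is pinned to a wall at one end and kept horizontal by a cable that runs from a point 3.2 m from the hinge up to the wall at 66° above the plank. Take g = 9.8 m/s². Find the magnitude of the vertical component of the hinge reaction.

Take torques about the hinge: T sin 66° · 3.2 = 29.4×9.8×1.85 = 533.02 N·m.
So T = 533.02 / (0.9135 × 3.2) = 182.33 N.
ΣF_y = 0: H_y = (29.4×9.8) − T sin 66° = 288.12 − 166.57 = 121.55 N.

|H_y| ≈ 122 N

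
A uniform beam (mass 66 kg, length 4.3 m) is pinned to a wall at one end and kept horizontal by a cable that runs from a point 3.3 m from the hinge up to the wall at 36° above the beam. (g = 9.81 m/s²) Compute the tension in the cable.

T ≈ 718 N

Take torques about the hinge: T sin 36° · 3.3 = 66×9.81×2.15 = 1392 N·m.
So T = 1392 / (0.5878 × 3.3) = 717.66 N.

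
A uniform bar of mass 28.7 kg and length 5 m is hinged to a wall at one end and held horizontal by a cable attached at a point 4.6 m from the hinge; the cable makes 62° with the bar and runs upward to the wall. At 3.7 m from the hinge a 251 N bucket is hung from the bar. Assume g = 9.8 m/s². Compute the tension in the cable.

Take torques about the hinge: T sin 62° · 4.6 = 28.7×9.8×2.5 + 251×3.7 = 1631.8 N·m.
So T = 1631.8 / (0.8829 × 4.6) = 401.78 N.

T ≈ 402 N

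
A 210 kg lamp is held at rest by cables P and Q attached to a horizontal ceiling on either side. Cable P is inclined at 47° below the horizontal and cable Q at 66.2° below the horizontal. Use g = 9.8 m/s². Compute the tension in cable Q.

T_Q ≈ 1530 N

Weight W = 210 × 9.8 = 2058 N acts straight down.
Horizontal: T_P cos 47° = T_Q cos 66.2°  →  T_P = 0.5917 T_Q.
Vertical: T_P sin 47° + T_Q sin 66.2° = 2058.
Substituting the horizontal relation into the vertical equation gives 1.348 T_Q = 2058, so T_Q = 1527 N.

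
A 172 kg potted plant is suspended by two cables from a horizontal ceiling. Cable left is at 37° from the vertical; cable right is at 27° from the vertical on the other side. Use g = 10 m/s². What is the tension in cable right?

Angles from the horizontal: cable left is 90° − 37° = 53°, cable right is 90° − 27° = 63°.
Weight W = 172 × 10 = 1720 N acts straight down.
Horizontal: T_left cos 53° = T_right cos 63°  →  T_left = 0.7544 T_right.
Vertical: T_left sin 53° + T_right sin 63° = 1720.
Substituting the horizontal relation into the vertical equation gives 1.493 T_right = 1720, so T_right = 1152 N.

T_right ≈ 1150 N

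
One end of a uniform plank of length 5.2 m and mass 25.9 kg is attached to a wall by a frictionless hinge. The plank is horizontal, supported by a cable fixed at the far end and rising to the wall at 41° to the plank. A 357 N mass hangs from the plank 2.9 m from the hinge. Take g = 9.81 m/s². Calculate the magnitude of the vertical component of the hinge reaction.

Take torques about the hinge: T sin 41° · 5.2 = 25.9×9.81×2.6 + 357×2.9 = 1695.9 N·m.
So T = 1695.9 / (0.6561 × 5.2) = 497.11 N.
ΣF_y = 0: H_y = (25.9×9.81 + 357) − T sin 41° = 611.08 − 326.14 = 284.94 N.

|H_y| ≈ 285 N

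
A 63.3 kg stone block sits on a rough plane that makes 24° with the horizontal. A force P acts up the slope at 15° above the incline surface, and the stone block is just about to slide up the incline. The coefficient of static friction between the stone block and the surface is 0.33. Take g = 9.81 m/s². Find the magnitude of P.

P ≈ 418 N

On the verge of sliding up the incline, friction equals μN and acts down the slope.
Perpendicular: N + P sin 15° = W cos 24° = 567.3 N.
Along incline: P cos 15° = W sin 24° + μN  with W sin 24° = 252.6 N.
Solving the pair for P and N: P = 418.3 N, N = 459 N (and f = μN = 151.5 N).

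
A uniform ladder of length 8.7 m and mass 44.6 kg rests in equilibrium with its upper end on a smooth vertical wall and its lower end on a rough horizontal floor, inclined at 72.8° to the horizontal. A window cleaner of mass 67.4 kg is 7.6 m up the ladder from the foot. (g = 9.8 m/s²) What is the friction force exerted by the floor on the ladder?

f ≈ 246 N

Torques about the foot: N_wall · 8.7 sin 72.8° = 44.6×9.8×4.35 cos 72.8° + 67.4×9.8×7.6 cos 72.8° → N_wall = 246.26 N.
ΣF_x = 0: f_floor = N_wall = 246.26 N.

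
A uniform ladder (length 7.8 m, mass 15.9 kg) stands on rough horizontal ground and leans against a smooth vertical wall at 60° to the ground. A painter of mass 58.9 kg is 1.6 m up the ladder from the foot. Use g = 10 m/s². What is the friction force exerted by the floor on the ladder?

f ≈ 116 N

Torques about the foot: N_wall · 7.8 sin 60° = 15.9×10×3.9 cos 60° + 58.9×10×1.6 cos 60° → N_wall = 115.66 N.
ΣF_x = 0: f_floor = N_wall = 115.66 N.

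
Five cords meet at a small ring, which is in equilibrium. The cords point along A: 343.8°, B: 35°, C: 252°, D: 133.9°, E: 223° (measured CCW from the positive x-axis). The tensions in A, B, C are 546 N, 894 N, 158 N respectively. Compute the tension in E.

T_E ≈ 1020 N

Resolve: ΣF_x = 546 cos 343.8° + 894 cos 35° + 158 cos 252° + T_D cos 133.9° + T_E cos 223° = 0.
        ΣF_y = 546 sin 343.8° + 894 sin 35° + 158 sin 252° + T_D sin 133.9° + T_E sin 223° = 0.
The known terms sum to (1208, 210.2) N, so -0.6934 T_D − 0.7314 T_E = -1208 and 0.7206 T_D − 0.6820 T_E = -210.2.
Solving simultaneously: T_D = 670.1 N, T_E = 1016 N.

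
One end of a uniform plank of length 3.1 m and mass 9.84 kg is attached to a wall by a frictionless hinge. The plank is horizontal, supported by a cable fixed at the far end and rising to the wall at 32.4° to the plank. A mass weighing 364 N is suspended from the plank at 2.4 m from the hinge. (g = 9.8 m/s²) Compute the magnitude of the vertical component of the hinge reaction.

|H_y| ≈ 130 N

Take torques about the hinge: T sin 32.4° · 3.1 = 9.84×9.8×1.55 + 364×2.4 = 1023.1 N·m.
So T = 1023.1 / (0.5358 × 3.1) = 615.91 N.
ΣF_y = 0: H_y = (9.84×9.8 + 364) − T sin 32.4° = 460.43 − 330.02 = 130.41 N.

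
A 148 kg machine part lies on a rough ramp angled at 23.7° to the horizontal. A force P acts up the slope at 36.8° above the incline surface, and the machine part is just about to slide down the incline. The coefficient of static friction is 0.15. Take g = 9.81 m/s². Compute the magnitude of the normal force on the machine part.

On the verge of sliding down the incline, friction equals μN and acts up the slope.
Perpendicular: N + P sin 36.8° = W cos 23.7° = 1329 N.
Along incline: P cos 36.8° + μN = W sin 23.7° with W sin 23.7° = 583.6 N.
Solving the pair for P and N: P = 540.4 N, N = 1006 N (and f = μN = 150.9 N).

N ≈ 1010 N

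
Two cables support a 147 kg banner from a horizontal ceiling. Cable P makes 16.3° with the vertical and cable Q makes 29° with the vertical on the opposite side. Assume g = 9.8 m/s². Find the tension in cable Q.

Angles from the horizontal: cable P is 90° − 16.3° = 73.7°, cable Q is 90° − 29° = 61°.
Weight W = 147 × 9.8 = 1441 N acts straight down.
Horizontal: T_P cos 73.7° = T_Q cos 61°  →  T_P = 1.727 T_Q.
Vertical: T_P sin 73.7° + T_Q sin 61° = 1441.
Substituting the horizontal relation into the vertical equation gives 2.533 T_Q = 1441, so T_Q = 568.8 N.

T_Q ≈ 569 N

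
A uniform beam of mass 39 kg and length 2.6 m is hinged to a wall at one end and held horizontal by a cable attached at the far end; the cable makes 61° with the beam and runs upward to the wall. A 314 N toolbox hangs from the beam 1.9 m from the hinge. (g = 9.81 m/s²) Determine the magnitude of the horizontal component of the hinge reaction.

H_x ≈ 233 N

Take torques about the hinge: T sin 61° · 2.6 = 39×9.81×1.3 + 314×1.9 = 1094 N·m.
So T = 1094 / (0.8746 × 2.6) = 481.07 N.
ΣF_x = 0: H_x = T cos 61° = 233.23 N.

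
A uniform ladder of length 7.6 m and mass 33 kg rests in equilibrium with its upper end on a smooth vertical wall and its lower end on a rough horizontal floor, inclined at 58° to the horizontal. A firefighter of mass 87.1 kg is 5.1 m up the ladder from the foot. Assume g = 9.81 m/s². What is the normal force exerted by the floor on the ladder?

N_floor ≈ 1180 N

ΣF_y = 0: N_floor = 33×9.81 + 87.1×9.81 = 1178.2 N.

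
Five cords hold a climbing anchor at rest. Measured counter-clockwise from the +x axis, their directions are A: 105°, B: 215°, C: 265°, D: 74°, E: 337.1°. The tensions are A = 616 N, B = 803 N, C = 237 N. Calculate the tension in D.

T_D ≈ 423 N

Resolve: ΣF_x = 616 cos 105° + 803 cos 215° + 237 cos 265° + T_D cos 74° + T_E cos 337.1° = 0.
        ΣF_y = 616 sin 105° + 803 sin 215° + 237 sin 265° + T_D sin 74° + T_E sin 337.1° = 0.
The known terms sum to (-837.9, -101.7) N, so 0.2756 T_D + 0.9212 T_E = 837.9 and 0.9613 T_D − 0.3891 T_E = 101.7.
Solving simultaneously: T_D = 422.8 N, T_E = 783.1 N.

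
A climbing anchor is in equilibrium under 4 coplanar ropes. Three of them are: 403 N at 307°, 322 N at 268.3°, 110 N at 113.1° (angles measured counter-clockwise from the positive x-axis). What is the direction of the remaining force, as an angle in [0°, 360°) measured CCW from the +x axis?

Sum the known components: ΣF_x = 189.8 N, ΣF_y = -542.5 N.
For equilibrium the remaining force must supply (−ΣF_x, −ΣF_y) = (-189.8, 542.5) N.
Magnitude = √((-189.8)² + (542.5)²) = 574.8 N; direction = atan2(542.5, -189.8) = 109.3°.

θ ≈ 109°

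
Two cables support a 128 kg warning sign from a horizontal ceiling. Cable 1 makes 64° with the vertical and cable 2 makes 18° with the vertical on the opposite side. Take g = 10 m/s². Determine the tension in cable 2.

T_2 ≈ 1160 N

Angles from the horizontal: cable 1 is 90° − 64° = 26°, cable 2 is 90° − 18° = 72°.
Weight W = 128 × 10 = 1280 N acts straight down.
Horizontal: T_1 cos 26° = T_2 cos 72°  →  T_1 = 0.3438 T_2.
Vertical: T_1 sin 26° + T_2 sin 72° = 1280.
Substituting the horizontal relation into the vertical equation gives 1.102 T_2 = 1280, so T_2 = 1162 N.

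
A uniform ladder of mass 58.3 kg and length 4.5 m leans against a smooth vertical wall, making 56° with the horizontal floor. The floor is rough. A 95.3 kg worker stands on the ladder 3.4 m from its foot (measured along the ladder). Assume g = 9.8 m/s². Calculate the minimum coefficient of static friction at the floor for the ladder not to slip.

μ_min ≈ 0.444

ΣF_y = 0: N_floor = 58.3×9.8 + 95.3×9.8 = 1505.3 N.
Torques about the foot: N_wall · 4.5 sin 56° = 58.3×9.8×2.25 cos 56° + 95.3×9.8×3.4 cos 56° → N_wall = 668.65 N.
ΣF_x = 0: f_floor = N_wall = 668.65 N.
μ_min = f_floor / N_floor = 668.65 / 1505.3 = 0.4442.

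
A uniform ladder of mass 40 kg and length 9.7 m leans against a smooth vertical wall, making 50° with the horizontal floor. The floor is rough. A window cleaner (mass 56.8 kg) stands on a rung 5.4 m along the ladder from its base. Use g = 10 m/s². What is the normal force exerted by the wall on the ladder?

Torques about the foot: N_wall · 9.7 sin 50° = 40×10×4.85 cos 50° + 56.8×10×5.4 cos 50° → N_wall = 433.15 N.

N_wall ≈ 433 N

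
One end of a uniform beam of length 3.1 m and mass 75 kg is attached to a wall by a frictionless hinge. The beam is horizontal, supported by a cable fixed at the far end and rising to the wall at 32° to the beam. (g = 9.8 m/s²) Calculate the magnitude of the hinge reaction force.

|H| ≈ 694 N

Take torques about the hinge: T sin 32° · 3.1 = 75×9.8×1.55 = 1139.2 N·m.
So T = 1139.2 / (0.5299 × 3.1) = 693.5 N.
ΣF_x = 0: H_x = T cos 32° = 588.12 N.
ΣF_y = 0: H_y = (75×9.8) − T sin 32° = 735 − 367.5 = 367.5 N.
|H| = √(H_x² + H_y²) = √((588.12)² + (367.5)²) = 693.5 N.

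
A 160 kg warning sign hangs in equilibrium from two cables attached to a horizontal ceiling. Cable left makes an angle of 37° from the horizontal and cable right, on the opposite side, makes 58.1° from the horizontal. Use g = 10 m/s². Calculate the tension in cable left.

T_left ≈ 849 N

Weight W = 160 × 10 = 1600 N acts straight down.
Horizontal: T_left cos 37° = T_right cos 58.1°  →  T_right = 1.511 T_left.
Vertical: T_left sin 37° + T_right sin 58.1° = 1600.
Substituting the horizontal relation into the vertical equation gives 1.885 T_left = 1600, so T_left = 848.9 N.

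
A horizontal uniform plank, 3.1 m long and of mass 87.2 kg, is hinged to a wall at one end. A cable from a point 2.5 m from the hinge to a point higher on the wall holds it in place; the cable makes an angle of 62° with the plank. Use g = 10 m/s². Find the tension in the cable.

T ≈ 612 N

Take torques about the hinge: T sin 62° · 2.5 = 87.2×10×1.55 = 1351.6 N·m.
So T = 1351.6 / (0.8829 × 2.5) = 612.31 N.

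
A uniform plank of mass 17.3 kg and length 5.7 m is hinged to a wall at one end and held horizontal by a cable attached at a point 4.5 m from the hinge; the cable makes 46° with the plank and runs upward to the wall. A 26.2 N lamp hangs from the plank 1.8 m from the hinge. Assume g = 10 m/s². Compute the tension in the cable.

Take torques about the hinge: T sin 46° · 4.5 = 17.3×10×2.85 + 26.2×1.8 = 540.21 N·m.
So T = 540.21 / (0.7193 × 4.5) = 166.88 N.

T ≈ 167 N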